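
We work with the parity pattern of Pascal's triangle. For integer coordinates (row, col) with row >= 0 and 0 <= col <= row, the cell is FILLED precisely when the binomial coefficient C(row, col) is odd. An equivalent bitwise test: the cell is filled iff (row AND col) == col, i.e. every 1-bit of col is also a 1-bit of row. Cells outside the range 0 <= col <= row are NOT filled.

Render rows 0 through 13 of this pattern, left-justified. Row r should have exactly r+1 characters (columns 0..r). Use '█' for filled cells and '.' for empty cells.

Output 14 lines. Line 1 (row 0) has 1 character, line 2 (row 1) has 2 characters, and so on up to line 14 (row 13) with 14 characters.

Answer: █
██
█.█
████
█...█
██..██
█.█.█.█
████████
█.......█
██......██
█.█.....█.█
████....████
█...█...█...█
██..██..██..██

Derivation:
r0=0: █
r1=1: ██
r2=10: █.█
r3=11: ████
r4=100: █...█
r5=101: ██..██
r6=110: █.█.█.█
r7=111: ████████
r8=1000: █.......█
r9=1001: ██......██
r10=1010: █.█.....█.█
r11=1011: ████....████
r12=1100: █...█...█...█
r13=1101: ██..██..██..██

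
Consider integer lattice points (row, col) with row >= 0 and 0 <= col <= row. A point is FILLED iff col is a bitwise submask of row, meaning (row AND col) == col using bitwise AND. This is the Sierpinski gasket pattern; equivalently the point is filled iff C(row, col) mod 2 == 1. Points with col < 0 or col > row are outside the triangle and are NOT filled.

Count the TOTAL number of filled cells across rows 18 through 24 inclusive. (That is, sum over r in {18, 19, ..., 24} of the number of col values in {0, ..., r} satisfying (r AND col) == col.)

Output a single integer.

Answer: 52

Derivation:
r18=10010 pc2: +4 =4
r19=10011 pc3: +8 =12
r20=10100 pc2: +4 =16
r21=10101 pc3: +8 =24
r22=10110 pc3: +8 =32
r23=10111 pc4: +16 =48
r24=11000 pc2: +4 =52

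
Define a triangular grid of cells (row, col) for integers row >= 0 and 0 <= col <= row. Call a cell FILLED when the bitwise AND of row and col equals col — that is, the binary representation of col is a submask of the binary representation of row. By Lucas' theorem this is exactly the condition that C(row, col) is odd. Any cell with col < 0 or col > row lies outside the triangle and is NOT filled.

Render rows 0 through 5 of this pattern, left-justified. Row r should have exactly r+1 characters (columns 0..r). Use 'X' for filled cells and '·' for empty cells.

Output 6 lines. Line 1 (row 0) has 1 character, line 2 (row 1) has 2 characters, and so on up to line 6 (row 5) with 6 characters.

Answer: X
XX
X·X
XXXX
X···X
XX··XX

Derivation:
r0=0: X
r1=1: XX
r2=10: X·X
r3=11: XXXX
r4=100: X···X
r5=101: XX··XX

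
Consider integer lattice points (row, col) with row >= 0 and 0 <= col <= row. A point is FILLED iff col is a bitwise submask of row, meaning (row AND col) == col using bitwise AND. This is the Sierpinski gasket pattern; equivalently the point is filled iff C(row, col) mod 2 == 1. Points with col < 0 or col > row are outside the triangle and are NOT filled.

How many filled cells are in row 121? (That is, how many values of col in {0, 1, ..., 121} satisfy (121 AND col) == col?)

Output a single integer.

Answer: 32

Derivation:
121 in binary = 1111001
popcount(121) = number of 1-bits in 1111001 = 5
A col c satisfies (121 AND c) == c iff every set bit of c is also set in 121; each of the 5 set bits of 121 can independently be on or off in c.
count = 2^5 = 32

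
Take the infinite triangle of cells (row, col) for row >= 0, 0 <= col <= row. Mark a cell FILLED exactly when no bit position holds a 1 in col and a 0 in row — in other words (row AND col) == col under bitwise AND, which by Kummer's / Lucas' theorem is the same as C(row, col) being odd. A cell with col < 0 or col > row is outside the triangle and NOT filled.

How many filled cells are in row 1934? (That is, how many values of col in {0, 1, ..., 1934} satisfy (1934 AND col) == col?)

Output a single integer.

Answer: 128

Derivation:
1934 in binary = 11110001110
popcount(1934) = number of 1-bits in 11110001110 = 7
A col c satisfies (1934 AND c) == c iff every set bit of c is also set in 1934; each of the 7 set bits of 1934 can independently be on or off in c.
count = 2^7 = 128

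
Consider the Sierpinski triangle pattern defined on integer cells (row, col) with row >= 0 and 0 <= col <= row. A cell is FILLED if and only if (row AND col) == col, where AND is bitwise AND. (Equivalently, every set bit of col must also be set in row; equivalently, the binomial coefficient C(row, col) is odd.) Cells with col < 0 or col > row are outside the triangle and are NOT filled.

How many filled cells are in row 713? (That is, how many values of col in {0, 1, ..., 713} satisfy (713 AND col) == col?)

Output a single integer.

Answer: 32

Derivation:
713 in binary = 1011001001
popcount(713) = number of 1-bits in 1011001001 = 5
A col c satisfies (713 AND c) == c iff every set bit of c is also set in 713; each of the 5 set bits of 713 can independently be on or off in c.
count = 2^5 = 32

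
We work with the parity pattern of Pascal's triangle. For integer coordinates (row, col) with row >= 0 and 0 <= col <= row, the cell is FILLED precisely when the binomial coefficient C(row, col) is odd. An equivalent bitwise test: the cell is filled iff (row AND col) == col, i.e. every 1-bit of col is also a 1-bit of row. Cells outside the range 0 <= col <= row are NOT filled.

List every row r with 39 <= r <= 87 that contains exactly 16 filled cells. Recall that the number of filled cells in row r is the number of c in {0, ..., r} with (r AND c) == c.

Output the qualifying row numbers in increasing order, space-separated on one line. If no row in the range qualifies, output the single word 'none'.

Answer: 39 43 45 46 51 53 54 57 58 60 71 75 77 78 83 85 86

Derivation:
Row r has 2^popcount(r) filled cells, so we need popcount(r) = log2(16) = 4.
Scan r = 39..87 and keep those with exactly 4 one-bits:
r=39=100111 popcount=4 -> KEEP
r=40=101000 popcount=2 -> skip
r=41=101001 popcount=3 -> skip
r=42=101010 popcount=3 -> skip
r=43=101011 popcount=4 -> KEEP
r=44=101100 popcount=3 -> skip
r=45=101101 popcount=4 -> KEEP
r=46=101110 popcount=4 -> KEEP
r=47=101111 popcount=5 -> skip
r=48=110000 popcount=2 -> skip
r=49=110001 popcount=3 -> skip
r=50=110010 popcount=3 -> skip
r=51=110011 popcount=4 -> KEEP
r=52=110100 popcount=3 -> skip
r=53=110101 popcount=4 -> KEEP
r=54=110110 popcount=4 -> KEEP
r=55=110111 popcount=5 -> skip
r=56=111000 popcount=3 -> skip
r=57=111001 popcount=4 -> KEEP
r=58=111010 popcount=4 -> KEEP
r=59=111011 popcount=5 -> skip
r=60=111100 popcount=4 -> KEEP
r=61=111101 popcount=5 -> skip
r=62=111110 popcount=5 -> skip
r=63=111111 popcount=6 -> skip
r=64=1000000 popcount=1 -> skip
r=65=1000001 popcount=2 -> skip
r=66=1000010 popcount=2 -> skip
r=67=1000011 popcount=3 -> skip
r=68=1000100 popcount=2 -> skip
r=69=1000101 popcount=3 -> skip
r=70=1000110 popcount=3 -> skip
r=71=1000111 popcount=4 -> KEEP
r=72=1001000 popcount=2 -> skip
r=73=1001001 popcount=3 -> skip
r=74=1001010 popcount=3 -> skip
r=75=1001011 popcount=4 -> KEEP
r=76=1001100 popcount=3 -> skip
r=77=1001101 popcount=4 -> KEEP
r=78=1001110 popcount=4 -> KEEP
r=79=1001111 popcount=5 -> skip
r=80=1010000 popcount=2 -> skip
r=81=1010001 popcount=3 -> skip
r=82=1010010 popcount=3 -> skip
r=83=1010011 popcount=4 -> KEEP
r=84=1010100 popcount=3 -> skip
r=85=1010101 popcount=4 -> KEEP
r=86=1010110 popcount=4 -> KEEP
r=87=1010111 popcount=5 -> skip
Kept rows: 39 43 45 46 51 53 54 57 58 60 71 75 77 78 83 85 86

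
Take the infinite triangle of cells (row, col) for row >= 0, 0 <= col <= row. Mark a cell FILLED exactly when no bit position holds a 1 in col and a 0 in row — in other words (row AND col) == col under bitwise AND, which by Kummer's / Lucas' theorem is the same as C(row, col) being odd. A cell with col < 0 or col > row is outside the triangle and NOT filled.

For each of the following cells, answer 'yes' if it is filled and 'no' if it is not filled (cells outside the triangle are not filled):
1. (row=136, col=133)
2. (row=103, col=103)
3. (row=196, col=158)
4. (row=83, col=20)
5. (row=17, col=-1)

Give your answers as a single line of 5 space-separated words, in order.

(136,133): row=0b10001000, col=0b10000101, row AND col = 0b10000000 = 128; 128 != 133 -> empty
(103,103): row=0b1100111, col=0b1100111, row AND col = 0b1100111 = 103; 103 == 103 -> filled
(196,158): row=0b11000100, col=0b10011110, row AND col = 0b10000100 = 132; 132 != 158 -> empty
(83,20): row=0b1010011, col=0b10100, row AND col = 0b10000 = 16; 16 != 20 -> empty
(17,-1): col outside [0, 17] -> not filled

Answer: no yes no no no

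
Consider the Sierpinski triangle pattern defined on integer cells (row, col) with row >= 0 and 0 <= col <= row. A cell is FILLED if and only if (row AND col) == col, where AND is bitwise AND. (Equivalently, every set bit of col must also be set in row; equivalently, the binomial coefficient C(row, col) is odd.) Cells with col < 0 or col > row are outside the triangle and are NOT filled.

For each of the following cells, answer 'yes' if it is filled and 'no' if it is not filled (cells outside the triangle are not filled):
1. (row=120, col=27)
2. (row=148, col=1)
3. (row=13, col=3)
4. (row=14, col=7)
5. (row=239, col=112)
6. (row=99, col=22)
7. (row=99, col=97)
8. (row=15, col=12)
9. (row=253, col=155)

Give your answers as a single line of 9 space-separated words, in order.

Answer: no no no no no no yes yes no

Derivation:
(120,27): row=0b1111000, col=0b11011, row AND col = 0b11000 = 24; 24 != 27 -> empty
(148,1): row=0b10010100, col=0b1, row AND col = 0b0 = 0; 0 != 1 -> empty
(13,3): row=0b1101, col=0b11, row AND col = 0b1 = 1; 1 != 3 -> empty
(14,7): row=0b1110, col=0b111, row AND col = 0b110 = 6; 6 != 7 -> empty
(239,112): row=0b11101111, col=0b1110000, row AND col = 0b1100000 = 96; 96 != 112 -> empty
(99,22): row=0b1100011, col=0b10110, row AND col = 0b10 = 2; 2 != 22 -> empty
(99,97): row=0b1100011, col=0b1100001, row AND col = 0b1100001 = 97; 97 == 97 -> filled
(15,12): row=0b1111, col=0b1100, row AND col = 0b1100 = 12; 12 == 12 -> filled
(253,155): row=0b11111101, col=0b10011011, row AND col = 0b10011001 = 153; 153 != 155 -> empty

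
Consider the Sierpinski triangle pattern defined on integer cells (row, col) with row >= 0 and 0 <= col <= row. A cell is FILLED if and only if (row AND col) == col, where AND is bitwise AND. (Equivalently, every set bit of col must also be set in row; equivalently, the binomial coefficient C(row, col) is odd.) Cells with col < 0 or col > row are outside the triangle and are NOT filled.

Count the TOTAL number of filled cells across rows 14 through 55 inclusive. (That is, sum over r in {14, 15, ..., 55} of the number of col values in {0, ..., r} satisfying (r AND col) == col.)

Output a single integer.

r14=1110 pc3: +8 =8
r15=1111 pc4: +16 =24
r16=10000 pc1: +2 =26
r17=10001 pc2: +4 =30
r18=10010 pc2: +4 =34
r19=10011 pc3: +8 =42
r20=10100 pc2: +4 =46
r21=10101 pc3: +8 =54
r22=10110 pc3: +8 =62
r23=10111 pc4: +16 =78
r24=11000 pc2: +4 =82
r25=11001 pc3: +8 =90
r26=11010 pc3: +8 =98
r27=11011 pc4: +16 =114
r28=11100 pc3: +8 =122
r29=11101 pc4: +16 =138
r30=11110 pc4: +16 =154
r31=11111 pc5: +32 =186
r32=100000 pc1: +2 =188
r33=100001 pc2: +4 =192
r34=100010 pc2: +4 =196
r35=100011 pc3: +8 =204
r36=100100 pc2: +4 =208
r37=100101 pc3: +8 =216
r38=100110 pc3: +8 =224
r39=100111 pc4: +16 =240
r40=101000 pc2: +4 =244
r41=101001 pc3: +8 =252
r42=101010 pc3: +8 =260
r43=101011 pc4: +16 =276
r44=101100 pc3: +8 =284
r45=101101 pc4: +16 =300
r46=101110 pc4: +16 =316
r47=101111 pc5: +32 =348
r48=110000 pc2: +4 =352
r49=110001 pc3: +8 =360
r50=110010 pc3: +8 =368
r51=110011 pc4: +16 =384
r52=110100 pc3: +8 =392
r53=110101 pc4: +16 =408
r54=110110 pc4: +16 =424
r55=110111 pc5: +32 =456

Answer: 456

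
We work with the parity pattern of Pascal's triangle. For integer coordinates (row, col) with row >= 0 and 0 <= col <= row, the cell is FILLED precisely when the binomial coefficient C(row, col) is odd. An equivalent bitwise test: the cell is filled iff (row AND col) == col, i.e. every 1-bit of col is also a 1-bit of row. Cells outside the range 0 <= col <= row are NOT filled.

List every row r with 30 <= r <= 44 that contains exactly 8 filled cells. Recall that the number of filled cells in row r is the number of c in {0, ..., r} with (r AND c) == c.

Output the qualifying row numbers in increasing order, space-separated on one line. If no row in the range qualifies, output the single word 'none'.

Row r has 2^popcount(r) filled cells, so we need popcount(r) = log2(8) = 3.
Scan r = 30..44 and keep those with exactly 3 one-bits:
r=30=11110 popcount=4 -> skip
r=31=11111 popcount=5 -> skip
r=32=100000 popcount=1 -> skip
r=33=100001 popcount=2 -> skip
r=34=100010 popcount=2 -> skip
r=35=100011 popcount=3 -> KEEP
r=36=100100 popcount=2 -> skip
r=37=100101 popcount=3 -> KEEP
r=38=100110 popcount=3 -> KEEP
r=39=100111 popcount=4 -> skip
r=40=101000 popcount=2 -> skip
r=41=101001 popcount=3 -> KEEP
r=42=101010 popcount=3 -> KEEP
r=43=101011 popcount=4 -> skip
r=44=101100 popcount=3 -> KEEP
Kept rows: 35 37 38 41 42 44

Answer: 35 37 38 41 42 44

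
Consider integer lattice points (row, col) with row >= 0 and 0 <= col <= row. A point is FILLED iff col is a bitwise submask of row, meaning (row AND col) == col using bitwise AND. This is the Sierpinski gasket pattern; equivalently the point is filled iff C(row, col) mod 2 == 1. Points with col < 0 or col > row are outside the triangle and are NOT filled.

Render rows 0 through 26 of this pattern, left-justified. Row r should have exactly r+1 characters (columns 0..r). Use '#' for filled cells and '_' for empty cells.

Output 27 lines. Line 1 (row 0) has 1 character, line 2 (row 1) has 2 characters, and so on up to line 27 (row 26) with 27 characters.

Answer: #
##
#_#
####
#___#
##__##
#_#_#_#
########
#_______#
##______##
#_#_____#_#
####____####
#___#___#___#
##__##__##__##
#_#_#_#_#_#_#_#
################
#_______________#
##______________##
#_#_____________#_#
####____________####
#___#___________#___#
##__##__________##__##
#_#_#_#_________#_#_#_#
########________########
#_______#_______#_______#
##______##______##______##
#_#_____#_#_____#_#_____#_#

Derivation:
r0=0: #
r1=1: ##
r2=10: #_#
r3=11: ####
r4=100: #___#
r5=101: ##__##
r6=110: #_#_#_#
r7=111: ########
r8=1000: #_______#
r9=1001: ##______##
r10=1010: #_#_____#_#
r11=1011: ####____####
r12=1100: #___#___#___#
r13=1101: ##__##__##__##
r14=1110: #_#_#_#_#_#_#_#
r15=1111: ################
r16=10000: #_______________#
r17=10001: ##______________##
r18=10010: #_#_____________#_#
r19=10011: ####____________####
r20=10100: #___#___________#___#
r21=10101: ##__##__________##__##
r22=10110: #_#_#_#_________#_#_#_#
r23=10111: ########________########
r24=11000: #_______#_______#_______#
r25=11001: ##______##______##______##
r26=11010: #_#_____#_#_____#_#_____#_#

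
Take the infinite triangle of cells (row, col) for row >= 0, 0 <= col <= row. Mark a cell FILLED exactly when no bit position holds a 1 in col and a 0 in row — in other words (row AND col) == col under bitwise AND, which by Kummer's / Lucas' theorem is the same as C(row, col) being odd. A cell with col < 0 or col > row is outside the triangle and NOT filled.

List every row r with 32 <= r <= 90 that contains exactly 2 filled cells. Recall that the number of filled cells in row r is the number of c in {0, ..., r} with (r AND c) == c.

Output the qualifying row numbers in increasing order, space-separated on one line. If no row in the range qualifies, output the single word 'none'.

Answer: 32 64

Derivation:
Row r has 2^popcount(r) filled cells, so we need popcount(r) = log2(2) = 1.
Scan r = 32..90 and keep those with exactly 1 one-bits:
r=32=100000 popcount=1 -> KEEP
r=33=100001 popcount=2 -> skip
r=34=100010 popcount=2 -> skip
r=35=100011 popcount=3 -> skip
r=36=100100 popcount=2 -> skip
r=37=100101 popcount=3 -> skip
r=38=100110 popcount=3 -> skip
r=39=100111 popcount=4 -> skip
r=40=101000 popcount=2 -> skip
r=41=101001 popcount=3 -> skip
r=42=101010 popcount=3 -> skip
r=43=101011 popcount=4 -> skip
r=44=101100 popcount=3 -> skip
r=45=101101 popcount=4 -> skip
r=46=101110 popcount=4 -> skip
r=47=101111 popcount=5 -> skip
r=48=110000 popcount=2 -> skip
r=49=110001 popcount=3 -> skip
r=50=110010 popcount=3 -> skip
r=51=110011 popcount=4 -> skip
r=52=110100 popcount=3 -> skip
r=53=110101 popcount=4 -> skip
r=54=110110 popcount=4 -> skip
r=55=110111 popcount=5 -> skip
r=56=111000 popcount=3 -> skip
r=57=111001 popcount=4 -> skip
r=58=111010 popcount=4 -> skip
r=59=111011 popcount=5 -> skip
r=60=111100 popcount=4 -> skip
r=61=111101 popcount=5 -> skip
r=62=111110 popcount=5 -> skip
r=63=111111 popcount=6 -> skip
r=64=1000000 popcount=1 -> KEEP
r=65=1000001 popcount=2 -> skip
r=66=1000010 popcount=2 -> skip
r=67=1000011 popcount=3 -> skip
r=68=1000100 popcount=2 -> skip
r=69=1000101 popcount=3 -> skip
r=70=1000110 popcount=3 -> skip
r=71=1000111 popcount=4 -> skip
r=72=1001000 popcount=2 -> skip
r=73=1001001 popcount=3 -> skip
r=74=1001010 popcount=3 -> skip
r=75=1001011 popcount=4 -> skip
r=76=1001100 popcount=3 -> skip
r=77=1001101 popcount=4 -> skip
r=78=1001110 popcount=4 -> skip
r=79=1001111 popcount=5 -> skip
r=80=1010000 popcount=2 -> skip
r=81=1010001 popcount=3 -> skip
r=82=1010010 popcount=3 -> skip
r=83=1010011 popcount=4 -> skip
r=84=1010100 popcount=3 -> skip
r=85=1010101 popcount=4 -> skip
r=86=1010110 popcount=4 -> skip
r=87=1010111 popcount=5 -> skip
r=88=1011000 popcount=3 -> skip
r=89=1011001 popcount=4 -> skip
r=90=1011010 popcount=4 -> skip
Kept rows: 32 64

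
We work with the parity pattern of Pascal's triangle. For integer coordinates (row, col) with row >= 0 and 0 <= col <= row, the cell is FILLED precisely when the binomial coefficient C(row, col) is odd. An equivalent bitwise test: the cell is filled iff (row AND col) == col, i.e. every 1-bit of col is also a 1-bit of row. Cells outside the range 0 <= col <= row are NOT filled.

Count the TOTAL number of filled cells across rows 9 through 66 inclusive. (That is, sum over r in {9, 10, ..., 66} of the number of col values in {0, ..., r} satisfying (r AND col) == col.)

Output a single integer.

r9=1001 pc2: +4 =4
r10=1010 pc2: +4 =8
r11=1011 pc3: +8 =16
r12=1100 pc2: +4 =20
r13=1101 pc3: +8 =28
r14=1110 pc3: +8 =36
r15=1111 pc4: +16 =52
r16=10000 pc1: +2 =54
r17=10001 pc2: +4 =58
r18=10010 pc2: +4 =62
r19=10011 pc3: +8 =70
r20=10100 pc2: +4 =74
r21=10101 pc3: +8 =82
r22=10110 pc3: +8 =90
r23=10111 pc4: +16 =106
r24=11000 pc2: +4 =110
r25=11001 pc3: +8 =118
r26=11010 pc3: +8 =126
r27=11011 pc4: +16 =142
r28=11100 pc3: +8 =150
r29=11101 pc4: +16 =166
r30=11110 pc4: +16 =182
r31=11111 pc5: +32 =214
r32=100000 pc1: +2 =216
r33=100001 pc2: +4 =220
r34=100010 pc2: +4 =224
r35=100011 pc3: +8 =232
r36=100100 pc2: +4 =236
r37=100101 pc3: +8 =244
r38=100110 pc3: +8 =252
r39=100111 pc4: +16 =268
r40=101000 pc2: +4 =272
r41=101001 pc3: +8 =280
r42=101010 pc3: +8 =288
r43=101011 pc4: +16 =304
r44=101100 pc3: +8 =312
r45=101101 pc4: +16 =328
r46=101110 pc4: +16 =344
r47=101111 pc5: +32 =376
r48=110000 pc2: +4 =380
r49=110001 pc3: +8 =388
r50=110010 pc3: +8 =396
r51=110011 pc4: +16 =412
r52=110100 pc3: +8 =420
r53=110101 pc4: +16 =436
r54=110110 pc4: +16 =452
r55=110111 pc5: +32 =484
r56=111000 pc3: +8 =492
r57=111001 pc4: +16 =508
r58=111010 pc4: +16 =524
r59=111011 pc5: +32 =556
r60=111100 pc4: +16 =572
r61=111101 pc5: +32 =604
r62=111110 pc5: +32 =636
r63=111111 pc6: +64 =700
r64=1000000 pc1: +2 =702
r65=1000001 pc2: +4 =706
r66=1000010 pc2: +4 =710

Answer: 710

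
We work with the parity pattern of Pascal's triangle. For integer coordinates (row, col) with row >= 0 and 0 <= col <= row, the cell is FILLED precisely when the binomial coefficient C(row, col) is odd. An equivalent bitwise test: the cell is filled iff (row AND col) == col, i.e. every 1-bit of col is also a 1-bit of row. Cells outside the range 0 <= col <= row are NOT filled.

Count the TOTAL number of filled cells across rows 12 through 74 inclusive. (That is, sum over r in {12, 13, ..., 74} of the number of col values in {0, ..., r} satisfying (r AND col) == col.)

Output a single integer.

Answer: 758

Derivation:
r12=1100 pc2: +4 =4
r13=1101 pc3: +8 =12
r14=1110 pc3: +8 =20
r15=1111 pc4: +16 =36
r16=10000 pc1: +2 =38
r17=10001 pc2: +4 =42
r18=10010 pc2: +4 =46
r19=10011 pc3: +8 =54
r20=10100 pc2: +4 =58
r21=10101 pc3: +8 =66
r22=10110 pc3: +8 =74
r23=10111 pc4: +16 =90
r24=11000 pc2: +4 =94
r25=11001 pc3: +8 =102
r26=11010 pc3: +8 =110
r27=11011 pc4: +16 =126
r28=11100 pc3: +8 =134
r29=11101 pc4: +16 =150
r30=11110 pc4: +16 =166
r31=11111 pc5: +32 =198
r32=100000 pc1: +2 =200
r33=100001 pc2: +4 =204
r34=100010 pc2: +4 =208
r35=100011 pc3: +8 =216
r36=100100 pc2: +4 =220
r37=100101 pc3: +8 =228
r38=100110 pc3: +8 =236
r39=100111 pc4: +16 =252
r40=101000 pc2: +4 =256
r41=101001 pc3: +8 =264
r42=101010 pc3: +8 =272
r43=101011 pc4: +16 =288
r44=101100 pc3: +8 =296
r45=101101 pc4: +16 =312
r46=101110 pc4: +16 =328
r47=101111 pc5: +32 =360
r48=110000 pc2: +4 =364
r49=110001 pc3: +8 =372
r50=110010 pc3: +8 =380
r51=110011 pc4: +16 =396
r52=110100 pc3: +8 =404
r53=110101 pc4: +16 =420
r54=110110 pc4: +16 =436
r55=110111 pc5: +32 =468
r56=111000 pc3: +8 =476
r57=111001 pc4: +16 =492
r58=111010 pc4: +16 =508
r59=111011 pc5: +32 =540
r60=111100 pc4: +16 =556
r61=111101 pc5: +32 =588
r62=111110 pc5: +32 =620
r63=111111 pc6: +64 =684
r64=1000000 pc1: +2 =686
r65=1000001 pc2: +4 =690
r66=1000010 pc2: +4 =694
r67=1000011 pc3: +8 =702
r68=1000100 pc2: +4 =706
r69=1000101 pc3: +8 =714
r70=1000110 pc3: +8 =722
r71=1000111 pc4: +16 =738
r72=1001000 pc2: +4 =742
r73=1001001 pc3: +8 =750
r74=1001010 pc3: +8 =758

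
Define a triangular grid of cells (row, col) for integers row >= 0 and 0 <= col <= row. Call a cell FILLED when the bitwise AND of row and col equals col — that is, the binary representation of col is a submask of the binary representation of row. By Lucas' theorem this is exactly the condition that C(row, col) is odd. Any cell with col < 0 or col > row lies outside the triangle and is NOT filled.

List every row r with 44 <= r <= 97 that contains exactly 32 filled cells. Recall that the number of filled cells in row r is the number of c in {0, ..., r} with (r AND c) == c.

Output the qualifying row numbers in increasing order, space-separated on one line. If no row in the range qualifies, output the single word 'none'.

Row r has 2^popcount(r) filled cells, so we need popcount(r) = log2(32) = 5.
Scan r = 44..97 and keep those with exactly 5 one-bits:
r=44=101100 popcount=3 -> skip
r=45=101101 popcount=4 -> skip
r=46=101110 popcount=4 -> skip
r=47=101111 popcount=5 -> KEEP
r=48=110000 popcount=2 -> skip
r=49=110001 popcount=3 -> skip
r=50=110010 popcount=3 -> skip
r=51=110011 popcount=4 -> skip
r=52=110100 popcount=3 -> skip
r=53=110101 popcount=4 -> skip
r=54=110110 popcount=4 -> skip
r=55=110111 popcount=5 -> KEEP
r=56=111000 popcount=3 -> skip
r=57=111001 popcount=4 -> skip
r=58=111010 popcount=4 -> skip
r=59=111011 popcount=5 -> KEEP
r=60=111100 popcount=4 -> skip
r=61=111101 popcount=5 -> KEEP
r=62=111110 popcount=5 -> KEEP
r=63=111111 popcount=6 -> skip
r=64=1000000 popcount=1 -> skip
r=65=1000001 popcount=2 -> skip
r=66=1000010 popcount=2 -> skip
r=67=1000011 popcount=3 -> skip
r=68=1000100 popcount=2 -> skip
r=69=1000101 popcount=3 -> skip
r=70=1000110 popcount=3 -> skip
r=71=1000111 popcount=4 -> skip
r=72=1001000 popcount=2 -> skip
r=73=1001001 popcount=3 -> skip
r=74=1001010 popcount=3 -> skip
r=75=1001011 popcount=4 -> skip
r=76=1001100 popcount=3 -> skip
r=77=1001101 popcount=4 -> skip
r=78=1001110 popcount=4 -> skip
r=79=1001111 popcount=5 -> KEEP
r=80=1010000 popcount=2 -> skip
r=81=1010001 popcount=3 -> skip
r=82=1010010 popcount=3 -> skip
r=83=1010011 popcount=4 -> skip
r=84=1010100 popcount=3 -> skip
r=85=1010101 popcount=4 -> skip
r=86=1010110 popcount=4 -> skip
r=87=1010111 popcount=5 -> KEEP
r=88=1011000 popcount=3 -> skip
r=89=1011001 popcount=4 -> skip
r=90=1011010 popcount=4 -> skip
r=91=1011011 popcount=5 -> KEEP
r=92=1011100 popcount=4 -> skip
r=93=1011101 popcount=5 -> KEEP
r=94=1011110 popcount=5 -> KEEP
r=95=1011111 popcount=6 -> skip
r=96=1100000 popcount=2 -> skip
r=97=1100001 popcount=3 -> skip
Kept rows: 47 55 59 61 62 79 87 91 93 94

Answer: 47 55 59 61 62 79 87 91 93 94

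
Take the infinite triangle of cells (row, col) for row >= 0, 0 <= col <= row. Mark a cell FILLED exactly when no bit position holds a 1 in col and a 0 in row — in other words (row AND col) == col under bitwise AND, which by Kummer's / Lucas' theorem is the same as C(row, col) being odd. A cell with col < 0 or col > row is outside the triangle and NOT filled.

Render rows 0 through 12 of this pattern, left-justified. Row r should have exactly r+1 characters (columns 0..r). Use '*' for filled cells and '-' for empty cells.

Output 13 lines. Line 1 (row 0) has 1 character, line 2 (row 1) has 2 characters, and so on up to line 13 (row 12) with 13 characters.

Answer: *
**
*-*
****
*---*
**--**
*-*-*-*
********
*-------*
**------**
*-*-----*-*
****----****
*---*---*---*

Derivation:
r0=0: *
r1=1: **
r2=10: *-*
r3=11: ****
r4=100: *---*
r5=101: **--**
r6=110: *-*-*-*
r7=111: ********
r8=1000: *-------*
r9=1001: **------**
r10=1010: *-*-----*-*
r11=1011: ****----****
r12=1100: *---*---*---*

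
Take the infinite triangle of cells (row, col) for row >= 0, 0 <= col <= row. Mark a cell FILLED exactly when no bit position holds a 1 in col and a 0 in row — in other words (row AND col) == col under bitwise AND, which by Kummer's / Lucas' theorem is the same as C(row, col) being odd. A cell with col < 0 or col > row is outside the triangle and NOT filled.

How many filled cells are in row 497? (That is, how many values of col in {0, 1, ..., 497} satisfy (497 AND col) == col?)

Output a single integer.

497 in binary = 111110001
popcount(497) = number of 1-bits in 111110001 = 6
A col c satisfies (497 AND c) == c iff every set bit of c is also set in 497; each of the 6 set bits of 497 can independently be on or off in c.
count = 2^6 = 64

Answer: 64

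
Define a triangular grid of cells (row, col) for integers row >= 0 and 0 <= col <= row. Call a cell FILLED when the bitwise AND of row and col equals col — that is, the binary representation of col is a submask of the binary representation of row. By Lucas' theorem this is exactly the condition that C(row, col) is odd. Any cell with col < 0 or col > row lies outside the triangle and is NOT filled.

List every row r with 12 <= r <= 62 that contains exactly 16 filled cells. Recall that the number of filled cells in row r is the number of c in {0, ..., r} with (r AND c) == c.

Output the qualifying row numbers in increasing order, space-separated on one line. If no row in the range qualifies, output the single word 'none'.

Answer: 15 23 27 29 30 39 43 45 46 51 53 54 57 58 60

Derivation:
Row r has 2^popcount(r) filled cells, so we need popcount(r) = log2(16) = 4.
Scan r = 12..62 and keep those with exactly 4 one-bits:
r=12=1100 popcount=2 -> skip
r=13=1101 popcount=3 -> skip
r=14=1110 popcount=3 -> skip
r=15=1111 popcount=4 -> KEEP
r=16=10000 popcount=1 -> skip
r=17=10001 popcount=2 -> skip
r=18=10010 popcount=2 -> skip
r=19=10011 popcount=3 -> skip
r=20=10100 popcount=2 -> skip
r=21=10101 popcount=3 -> skip
r=22=10110 popcount=3 -> skip
r=23=10111 popcount=4 -> KEEP
r=24=11000 popcount=2 -> skip
r=25=11001 popcount=3 -> skip
r=26=11010 popcount=3 -> skip
r=27=11011 popcount=4 -> KEEP
r=28=11100 popcount=3 -> skip
r=29=11101 popcount=4 -> KEEP
r=30=11110 popcount=4 -> KEEP
r=31=11111 popcount=5 -> skip
r=32=100000 popcount=1 -> skip
r=33=100001 popcount=2 -> skip
r=34=100010 popcount=2 -> skip
r=35=100011 popcount=3 -> skip
r=36=100100 popcount=2 -> skip
r=37=100101 popcount=3 -> skip
r=38=100110 popcount=3 -> skip
r=39=100111 popcount=4 -> KEEP
r=40=101000 popcount=2 -> skip
r=41=101001 popcount=3 -> skip
r=42=101010 popcount=3 -> skip
r=43=101011 popcount=4 -> KEEP
r=44=101100 popcount=3 -> skip
r=45=101101 popcount=4 -> KEEP
r=46=101110 popcount=4 -> KEEP
r=47=101111 popcount=5 -> skip
r=48=110000 popcount=2 -> skip
r=49=110001 popcount=3 -> skip
r=50=110010 popcount=3 -> skip
r=51=110011 popcount=4 -> KEEP
r=52=110100 popcount=3 -> skip
r=53=110101 popcount=4 -> KEEP
r=54=110110 popcount=4 -> KEEP
r=55=110111 popcount=5 -> skip
r=56=111000 popcount=3 -> skip
r=57=111001 popcount=4 -> KEEP
r=58=111010 popcount=4 -> KEEP
r=59=111011 popcount=5 -> skip
r=60=111100 popcount=4 -> KEEP
r=61=111101 popcount=5 -> skip
r=62=111110 popcount=5 -> skip
Kept rows: 15 23 27 29 30 39 43 45 46 51 53 54 57 58 60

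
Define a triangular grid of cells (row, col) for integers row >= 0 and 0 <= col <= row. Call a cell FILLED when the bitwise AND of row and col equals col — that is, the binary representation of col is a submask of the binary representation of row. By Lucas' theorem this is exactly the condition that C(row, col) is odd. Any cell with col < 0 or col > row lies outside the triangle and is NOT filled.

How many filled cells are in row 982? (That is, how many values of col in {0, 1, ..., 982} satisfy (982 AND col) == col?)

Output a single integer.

982 in binary = 1111010110
popcount(982) = number of 1-bits in 1111010110 = 7
A col c satisfies (982 AND c) == c iff every set bit of c is also set in 982; each of the 7 set bits of 982 can independently be on or off in c.
count = 2^7 = 128

Answer: 128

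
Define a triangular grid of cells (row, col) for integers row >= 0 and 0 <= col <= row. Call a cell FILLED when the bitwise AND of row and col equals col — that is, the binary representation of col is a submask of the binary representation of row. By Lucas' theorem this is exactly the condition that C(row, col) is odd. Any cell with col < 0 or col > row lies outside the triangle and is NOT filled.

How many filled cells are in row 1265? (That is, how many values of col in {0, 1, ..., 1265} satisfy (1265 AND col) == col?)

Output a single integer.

1265 in binary = 10011110001
popcount(1265) = number of 1-bits in 10011110001 = 6
A col c satisfies (1265 AND c) == c iff every set bit of c is also set in 1265; each of the 6 set bits of 1265 can independently be on or off in c.
count = 2^6 = 64

Answer: 64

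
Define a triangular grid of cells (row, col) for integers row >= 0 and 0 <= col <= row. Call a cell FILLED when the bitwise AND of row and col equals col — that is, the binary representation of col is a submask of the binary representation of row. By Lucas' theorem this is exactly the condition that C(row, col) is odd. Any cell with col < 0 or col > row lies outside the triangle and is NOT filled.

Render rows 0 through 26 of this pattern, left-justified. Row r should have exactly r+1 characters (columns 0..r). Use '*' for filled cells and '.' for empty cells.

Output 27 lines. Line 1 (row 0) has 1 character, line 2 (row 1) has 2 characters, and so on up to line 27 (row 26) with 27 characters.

r0=0: *
r1=1: **
r2=10: *.*
r3=11: ****
r4=100: *...*
r5=101: **..**
r6=110: *.*.*.*
r7=111: ********
r8=1000: *.......*
r9=1001: **......**
r10=1010: *.*.....*.*
r11=1011: ****....****
r12=1100: *...*...*...*
r13=1101: **..**..**..**
r14=1110: *.*.*.*.*.*.*.*
r15=1111: ****************
r16=10000: *...............*
r17=10001: **..............**
r18=10010: *.*.............*.*
r19=10011: ****............****
r20=10100: *...*...........*...*
r21=10101: **..**..........**..**
r22=10110: *.*.*.*.........*.*.*.*
r23=10111: ********........********
r24=11000: *.......*.......*.......*
r25=11001: **......**......**......**
r26=11010: *.*.....*.*.....*.*.....*.*

Answer: *
**
*.*
****
*...*
**..**
*.*.*.*
********
*.......*
**......**
*.*.....*.*
****....****
*...*...*...*
**..**..**..**
*.*.*.*.*.*.*.*
****************
*...............*
**..............**
*.*.............*.*
****............****
*...*...........*...*
**..**..........**..**
*.*.*.*.........*.*.*.*
********........********
*.......*.......*.......*
**......**......**......**
*.*.....*.*.....*.*.....*.*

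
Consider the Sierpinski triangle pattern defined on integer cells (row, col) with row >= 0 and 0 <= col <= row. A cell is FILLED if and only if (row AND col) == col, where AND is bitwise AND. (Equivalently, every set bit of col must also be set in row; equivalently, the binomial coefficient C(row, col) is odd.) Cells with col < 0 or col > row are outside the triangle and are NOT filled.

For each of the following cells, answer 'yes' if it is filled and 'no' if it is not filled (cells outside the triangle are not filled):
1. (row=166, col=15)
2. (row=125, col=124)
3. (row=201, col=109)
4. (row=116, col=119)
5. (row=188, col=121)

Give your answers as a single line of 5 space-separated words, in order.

Answer: no yes no no no

Derivation:
(166,15): row=0b10100110, col=0b1111, row AND col = 0b110 = 6; 6 != 15 -> empty
(125,124): row=0b1111101, col=0b1111100, row AND col = 0b1111100 = 124; 124 == 124 -> filled
(201,109): row=0b11001001, col=0b1101101, row AND col = 0b1001001 = 73; 73 != 109 -> empty
(116,119): col outside [0, 116] -> not filled
(188,121): row=0b10111100, col=0b1111001, row AND col = 0b111000 = 56; 56 != 121 -> empty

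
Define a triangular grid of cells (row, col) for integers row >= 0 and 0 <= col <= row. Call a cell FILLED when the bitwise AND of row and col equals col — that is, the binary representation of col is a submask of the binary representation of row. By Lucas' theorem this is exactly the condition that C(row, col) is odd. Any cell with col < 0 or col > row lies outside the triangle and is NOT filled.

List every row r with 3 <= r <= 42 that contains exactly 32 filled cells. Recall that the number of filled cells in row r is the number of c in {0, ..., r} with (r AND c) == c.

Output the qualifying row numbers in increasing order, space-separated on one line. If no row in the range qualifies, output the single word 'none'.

Row r has 2^popcount(r) filled cells, so we need popcount(r) = log2(32) = 5.
Scan r = 3..42 and keep those with exactly 5 one-bits:
r=3=11 popcount=2 -> skip
r=4=100 popcount=1 -> skip
r=5=101 popcount=2 -> skip
r=6=110 popcount=2 -> skip
r=7=111 popcount=3 -> skip
r=8=1000 popcount=1 -> skip
r=9=1001 popcount=2 -> skip
r=10=1010 popcount=2 -> skip
r=11=1011 popcount=3 -> skip
r=12=1100 popcount=2 -> skip
r=13=1101 popcount=3 -> skip
r=14=1110 popcount=3 -> skip
r=15=1111 popcount=4 -> skip
r=16=10000 popcount=1 -> skip
r=17=10001 popcount=2 -> skip
r=18=10010 popcount=2 -> skip
r=19=10011 popcount=3 -> skip
r=20=10100 popcount=2 -> skip
r=21=10101 popcount=3 -> skip
r=22=10110 popcount=3 -> skip
r=23=10111 popcount=4 -> skip
r=24=11000 popcount=2 -> skip
r=25=11001 popcount=3 -> skip
r=26=11010 popcount=3 -> skip
r=27=11011 popcount=4 -> skip
r=28=11100 popcount=3 -> skip
r=29=11101 popcount=4 -> skip
r=30=11110 popcount=4 -> skip
r=31=11111 popcount=5 -> KEEP
r=32=100000 popcount=1 -> skip
r=33=100001 popcount=2 -> skip
r=34=100010 popcount=2 -> skip
r=35=100011 popcount=3 -> skip
r=36=100100 popcount=2 -> skip
r=37=100101 popcount=3 -> skip
r=38=100110 popcount=3 -> skip
r=39=100111 popcount=4 -> skip
r=40=101000 popcount=2 -> skip
r=41=101001 popcount=3 -> skip
r=42=101010 popcount=3 -> skip
Kept rows: 31

Answer: 31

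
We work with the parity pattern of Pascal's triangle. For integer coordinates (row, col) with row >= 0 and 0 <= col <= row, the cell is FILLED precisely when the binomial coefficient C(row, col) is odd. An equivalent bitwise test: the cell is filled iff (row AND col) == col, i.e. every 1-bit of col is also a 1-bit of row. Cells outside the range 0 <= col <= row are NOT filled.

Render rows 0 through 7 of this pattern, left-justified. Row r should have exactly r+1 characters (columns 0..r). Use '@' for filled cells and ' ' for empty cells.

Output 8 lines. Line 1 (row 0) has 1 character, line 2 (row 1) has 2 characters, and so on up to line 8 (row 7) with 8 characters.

r0=0: @
r1=1: @@
r2=10: @ @
r3=11: @@@@
r4=100: @   @
r5=101: @@  @@
r6=110: @ @ @ @
r7=111: @@@@@@@@

Answer: @
@@
@ @
@@@@
@   @
@@  @@
@ @ @ @
@@@@@@@@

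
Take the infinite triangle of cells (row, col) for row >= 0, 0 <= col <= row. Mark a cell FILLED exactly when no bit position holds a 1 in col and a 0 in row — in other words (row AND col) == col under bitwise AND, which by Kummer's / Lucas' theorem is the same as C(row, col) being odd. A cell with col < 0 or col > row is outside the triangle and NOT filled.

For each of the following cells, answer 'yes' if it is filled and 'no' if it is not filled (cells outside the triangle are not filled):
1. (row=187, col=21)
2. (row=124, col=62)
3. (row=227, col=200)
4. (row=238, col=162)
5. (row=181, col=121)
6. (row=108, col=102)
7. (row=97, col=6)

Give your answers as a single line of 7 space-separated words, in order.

Answer: no no no yes no no no

Derivation:
(187,21): row=0b10111011, col=0b10101, row AND col = 0b10001 = 17; 17 != 21 -> empty
(124,62): row=0b1111100, col=0b111110, row AND col = 0b111100 = 60; 60 != 62 -> empty
(227,200): row=0b11100011, col=0b11001000, row AND col = 0b11000000 = 192; 192 != 200 -> empty
(238,162): row=0b11101110, col=0b10100010, row AND col = 0b10100010 = 162; 162 == 162 -> filled
(181,121): row=0b10110101, col=0b1111001, row AND col = 0b110001 = 49; 49 != 121 -> empty
(108,102): row=0b1101100, col=0b1100110, row AND col = 0b1100100 = 100; 100 != 102 -> empty
(97,6): row=0b1100001, col=0b110, row AND col = 0b0 = 0; 0 != 6 -> empty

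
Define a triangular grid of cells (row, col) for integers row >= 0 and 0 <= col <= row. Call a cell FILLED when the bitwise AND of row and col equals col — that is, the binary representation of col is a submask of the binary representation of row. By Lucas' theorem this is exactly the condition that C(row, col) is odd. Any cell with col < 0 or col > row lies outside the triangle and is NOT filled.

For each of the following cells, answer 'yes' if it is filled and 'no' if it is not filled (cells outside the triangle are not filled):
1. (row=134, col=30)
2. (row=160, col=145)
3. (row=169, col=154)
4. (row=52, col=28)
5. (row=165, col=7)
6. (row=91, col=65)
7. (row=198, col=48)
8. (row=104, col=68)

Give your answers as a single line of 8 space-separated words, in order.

Answer: no no no no no yes no no

Derivation:
(134,30): row=0b10000110, col=0b11110, row AND col = 0b110 = 6; 6 != 30 -> empty
(160,145): row=0b10100000, col=0b10010001, row AND col = 0b10000000 = 128; 128 != 145 -> empty
(169,154): row=0b10101001, col=0b10011010, row AND col = 0b10001000 = 136; 136 != 154 -> empty
(52,28): row=0b110100, col=0b11100, row AND col = 0b10100 = 20; 20 != 28 -> empty
(165,7): row=0b10100101, col=0b111, row AND col = 0b101 = 5; 5 != 7 -> empty
(91,65): row=0b1011011, col=0b1000001, row AND col = 0b1000001 = 65; 65 == 65 -> filled
(198,48): row=0b11000110, col=0b110000, row AND col = 0b0 = 0; 0 != 48 -> empty
(104,68): row=0b1101000, col=0b1000100, row AND col = 0b1000000 = 64; 64 != 68 -> empty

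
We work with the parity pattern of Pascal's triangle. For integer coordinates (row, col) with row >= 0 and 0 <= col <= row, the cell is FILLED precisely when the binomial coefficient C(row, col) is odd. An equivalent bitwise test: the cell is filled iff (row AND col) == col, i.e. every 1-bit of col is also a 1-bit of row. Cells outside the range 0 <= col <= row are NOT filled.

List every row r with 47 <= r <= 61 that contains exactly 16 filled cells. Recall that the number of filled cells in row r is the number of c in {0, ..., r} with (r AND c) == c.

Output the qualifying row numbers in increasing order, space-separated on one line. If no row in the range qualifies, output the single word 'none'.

Answer: 51 53 54 57 58 60

Derivation:
Row r has 2^popcount(r) filled cells, so we need popcount(r) = log2(16) = 4.
Scan r = 47..61 and keep those with exactly 4 one-bits:
r=47=101111 popcount=5 -> skip
r=48=110000 popcount=2 -> skip
r=49=110001 popcount=3 -> skip
r=50=110010 popcount=3 -> skip
r=51=110011 popcount=4 -> KEEP
r=52=110100 popcount=3 -> skip
r=53=110101 popcount=4 -> KEEP
r=54=110110 popcount=4 -> KEEP
r=55=110111 popcount=5 -> skip
r=56=111000 popcount=3 -> skip
r=57=111001 popcount=4 -> KEEP
r=58=111010 popcount=4 -> KEEP
r=59=111011 popcount=5 -> skip
r=60=111100 popcount=4 -> KEEP
r=61=111101 popcount=5 -> skip
Kept rows: 51 53 54 57 58 60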